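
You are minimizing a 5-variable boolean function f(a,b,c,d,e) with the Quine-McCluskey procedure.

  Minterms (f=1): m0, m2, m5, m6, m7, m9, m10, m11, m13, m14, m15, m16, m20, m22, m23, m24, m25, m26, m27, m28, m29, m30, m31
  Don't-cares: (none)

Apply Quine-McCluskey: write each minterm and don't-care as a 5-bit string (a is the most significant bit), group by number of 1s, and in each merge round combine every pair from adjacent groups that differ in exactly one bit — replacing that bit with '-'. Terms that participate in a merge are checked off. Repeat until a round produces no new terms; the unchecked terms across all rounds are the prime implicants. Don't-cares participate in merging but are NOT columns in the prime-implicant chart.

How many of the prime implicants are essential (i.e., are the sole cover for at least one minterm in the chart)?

size-2^0 implicants → 00000(✓)  00010(✓)  00101(✓)  00110(✓)  00111(✓)  01001(✓)  01010(✓)  01011(✓)  01101(✓)  01110(✓)  01111(✓)  10000(✓)  10100(✓)  10110(✓)  10111(✓)  11000(✓)  11001(✓)  11010(✓)  11011(✓)  11100(✓)  11101(✓)  11110(✓)  11111(✓)
size-2^1 implicants → -0000  -0110(✓)  -0111(✓)  -1001(✓)  -1010(✓)  -1011(✓)  -1101(✓)  -1110(✓)  -1111(✓)  0-010(✓)  0-101(✓)  0-110(✓)  0-111(✓)  00-10(✓)  000-0  001-1(✓)  0011-(✓)  01-01(✓)  01-10(✓)  01-11(✓)  010-1(✓)  0101-(✓)  011-1(✓)  0111-(✓)  1-000(✓)  1-100(✓)  1-110(✓)  1-111(✓)  10-00(✓)  101-0(✓)  1011-(✓)  11-00(✓)  11-01(✓)  11-10(✓)  11-11(✓)  110-0(✓)  110-1(✓)  1100-(✓)  1101-(✓)  111-0(✓)  111-1(✓)  1110-(✓)  1111-(✓)
size-2^2 implicants → --110(✓)  --111(✓)  -011-(✓)  -1-01(✓)  -1-10(✓)  -1-11(✓)  -10-1(✓)  -101-(✓)  -11-1(✓)  -111-(✓)  0--10  0-1-1  0-11-(✓)  01--1(✓)  01-1-(✓)  1--00  1-1-0  1-11-(✓)  11--0(✓)  11--1(✓)  11-0-(✓)  11-1-(✓)  110--(✓)  111--(✓)
size-2^3 implicants → --11-  -1--1  -1-1-  11---
Unchecked terms (primes): --11-, -0000, -1--1, -1-1-, 0--10, 0-1-1, 000-0, 1--00, 1-1-0, 11---
Minterm coverage:
  m0 ⊆ -0000,000-0
  m2 ⊆ 0--10,000-0
  m5 ⊆ 0-1-1 [E]
  m6 ⊆ --11-,0--10
  m7 ⊆ --11-,0-1-1
  m9 ⊆ -1--1 [E]
  m10 ⊆ -1-1-,0--10
  m11 ⊆ -1--1,-1-1-
  m13 ⊆ -1--1,0-1-1
  m14 ⊆ --11-,-1-1-,0--10
  m15 ⊆ --11-,-1--1,-1-1-,0-1-1
  m16 ⊆ -0000,1--00
  m20 ⊆ 1--00,1-1-0
  m22 ⊆ --11-,1-1-0
  m23 ⊆ --11- [E]
  m24 ⊆ 1--00,11---
  m25 ⊆ -1--1,11---
  m26 ⊆ -1-1-,11---
  m27 ⊆ -1--1,-1-1-,11---
  m28 ⊆ 1--00,1-1-0,11---
  m29 ⊆ -1--1,11---
  m30 ⊆ --11-,-1-1-,1-1-0,11---
  m31 ⊆ --11-,-1--1,-1-1-,11---
E = {--11-, -1--1, 0-1-1}

3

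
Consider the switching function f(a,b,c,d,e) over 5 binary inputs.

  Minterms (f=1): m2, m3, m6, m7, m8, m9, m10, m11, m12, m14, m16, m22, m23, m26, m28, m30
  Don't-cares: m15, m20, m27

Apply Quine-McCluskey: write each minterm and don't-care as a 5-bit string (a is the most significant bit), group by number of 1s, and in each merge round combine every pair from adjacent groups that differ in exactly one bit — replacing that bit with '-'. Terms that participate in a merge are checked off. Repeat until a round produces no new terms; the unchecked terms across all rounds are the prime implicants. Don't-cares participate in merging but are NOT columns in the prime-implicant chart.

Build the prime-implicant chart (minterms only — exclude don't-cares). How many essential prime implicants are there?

4

Round 0: 00010✓ 00011✓ 00110✓ 00111✓ 01000✓ 01001✓ 01010✓ 01011✓ 01100✓ 01110✓ 01111✓ 10000✓ 10100✓ 10110✓ 10111✓ 11010✓ 11011✓ 11100✓ 11110✓
Round 1: -0110✓ -0111✓ -1010✓ -1011✓ -1100✓ -1110✓ 0-010✓ 0-011✓ 0-110✓ 0-111✓ 00-10✓ 00-11✓ 0001-✓ 0011-✓ 01-00✓ 01-10✓ 01-11✓ 010-0✓ 010-1✓ 0100-✓ 0101-✓ 011-0✓ 0111-✓ 1-100✓ 1-110✓ 10-00 101-0✓ 1011-✓ 11-10✓ 1101-✓ 111-0✓
Round 2: --110 -011- -1-10 -101- -11-0 0--10✓ 0--11✓ 0-01-✓ 0-11-✓ 00-1-✓ 01--0 01-1-✓ 010-- 1-1-0
Round 3: 0--1-
PIs = {--110, -011-, -1-10, -101-, -11-0, 0--1-, 01--0, 010--, 1-1-0, 10-00}
Coverage chart:
  m2: 0--1- ←essential
  m3: 0--1- ←essential
  m6: --110,-011-,0--1-
  m7: -011-,0--1-
  m8: 01--0,010--
  m9: 010-- ←essential
  m10: -1-10,-101-,0--1-,01--0,010--
  m11: -101-,0--1-,010--
  m12: -11-0,01--0
  m14: --110,-1-10,-11-0,0--1-,01--0
  m16: 10-00 ←essential
  m22: --110,-011-,1-1-0
  m23: -011- ←essential
  m26: -1-10,-101-
  m28: -11-0,1-1-0
  m30: --110,-1-10,-11-0,1-1-0
Essential: -011-, 0--1-, 010--, 10-00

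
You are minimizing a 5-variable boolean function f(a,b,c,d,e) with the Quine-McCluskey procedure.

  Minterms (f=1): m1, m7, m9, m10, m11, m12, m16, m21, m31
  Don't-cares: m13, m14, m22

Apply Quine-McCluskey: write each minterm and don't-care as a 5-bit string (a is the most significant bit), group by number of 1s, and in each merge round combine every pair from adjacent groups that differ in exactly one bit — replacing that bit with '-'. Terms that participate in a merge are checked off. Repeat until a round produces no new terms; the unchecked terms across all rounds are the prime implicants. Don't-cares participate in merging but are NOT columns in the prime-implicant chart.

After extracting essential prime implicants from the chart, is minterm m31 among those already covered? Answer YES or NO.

[col 0] 00001*, 00111, 01001*, 01010*, 01011*, 01100*, 01101*, 01110*, 10000, 10101, 10110, 11111
[col 1] 0-001, 01-01, 01-10, 010-1, 0101-, 011-0, 0110-
Prime implicants: 0-001, 00111, 01-01, 01-10, 010-1, 0101-, 011-0, 0110-, 10000, 10101, 10110, 11111
PI chart (minterm → PIs covering it):
  1 | 0-001  (sole → essential)
  7 | 00111  (sole → essential)
  9 | 0-001,01-01,010-1
  10 | 01-10,0101-
  11 | 010-1,0101-
  12 | 011-0,0110-
  16 | 10000  (sole → essential)
  21 | 10101  (sole → essential)
  31 | 11111  (sole → essential)
Essential prime implicants: 0-001, 00111, 10000, 10101, 11111

YES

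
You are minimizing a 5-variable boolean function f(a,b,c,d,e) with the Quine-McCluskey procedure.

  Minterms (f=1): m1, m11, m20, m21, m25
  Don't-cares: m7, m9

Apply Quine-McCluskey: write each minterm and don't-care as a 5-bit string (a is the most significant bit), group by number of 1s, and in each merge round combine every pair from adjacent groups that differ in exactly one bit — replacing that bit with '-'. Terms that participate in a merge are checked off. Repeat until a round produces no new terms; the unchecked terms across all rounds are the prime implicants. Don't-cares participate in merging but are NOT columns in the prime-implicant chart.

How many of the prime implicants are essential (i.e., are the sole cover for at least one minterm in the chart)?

[col 0] 00001*, 00111, 01001*, 01011*, 10100*, 10101*, 11001*
[col 1] -1001, 0-001, 010-1, 1010-
Prime implicants: -1001, 0-001, 00111, 010-1, 1010-
PI chart (minterm → PIs covering it):
  1 | 0-001  (sole → essential)
  11 | 010-1  (sole → essential)
  20 | 1010-  (sole → essential)
  21 | 1010-  (sole → essential)
  25 | -1001  (sole → essential)
Essential prime implicants: -1001, 0-001, 010-1, 1010-

4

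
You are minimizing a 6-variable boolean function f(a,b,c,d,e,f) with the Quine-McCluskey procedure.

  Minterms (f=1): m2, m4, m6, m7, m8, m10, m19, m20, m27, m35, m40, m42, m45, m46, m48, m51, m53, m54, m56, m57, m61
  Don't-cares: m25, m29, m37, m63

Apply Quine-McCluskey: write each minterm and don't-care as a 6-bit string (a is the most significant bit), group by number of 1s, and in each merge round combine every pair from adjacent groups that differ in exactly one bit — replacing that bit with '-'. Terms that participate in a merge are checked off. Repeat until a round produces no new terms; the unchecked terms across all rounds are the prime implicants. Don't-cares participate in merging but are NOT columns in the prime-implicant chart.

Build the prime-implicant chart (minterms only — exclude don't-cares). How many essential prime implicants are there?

8

size-2^0 implicants → 000010(✓)  000100(✓)  000110(✓)  000111(✓)  001000(✓)  001010(✓)  010011(✓)  010100(✓)  011001(✓)  011011(✓)  011101(✓)  100011(✓)  100101(✓)  101000(✓)  101010(✓)  101101(✓)  101110(✓)  110000(✓)  110011(✓)  110101(✓)  110110  111000(✓)  111001(✓)  111101(✓)  111111(✓)
size-2^1 implicants → -01000(✓)  -01010(✓)  -10011  -11001(✓)  -11101(✓)  0-0100  00-010  000-10  0001-0  00011-  0010-0(✓)  01-011  011-01(✓)  0110-1  1-0011  1-0101(✓)  1-1000  1-1101(✓)  10-101(✓)  101-10  1010-0(✓)  11-000  11-101(✓)  111-01(✓)  11100-  1111-1
size-2^2 implicants → -010-0  -11-01  1--101
Unchecked terms (primes): -010-0, -10011, -11-01, 0-0100, 00-010, 000-10, 0001-0, 00011-, 01-011, 0110-1, 1--101, 1-0011, 1-1000, 101-10, 11-000, 110110, 11100-, 1111-1
Minterm coverage:
  m2 ⊆ 00-010,000-10
  m4 ⊆ 0-0100,0001-0
  m6 ⊆ 000-10,0001-0,00011-
  m7 ⊆ 00011- [E]
  m8 ⊆ -010-0 [E]
  m10 ⊆ -010-0,00-010
  m19 ⊆ -10011,01-011
  m20 ⊆ 0-0100 [E]
  m27 ⊆ 01-011,0110-1
  m35 ⊆ 1-0011 [E]
  m40 ⊆ -010-0,1-1000
  m42 ⊆ -010-0,101-10
  m45 ⊆ 1--101 [E]
  m46 ⊆ 101-10 [E]
  m48 ⊆ 11-000 [E]
  m51 ⊆ -10011,1-0011
  m53 ⊆ 1--101 [E]
  m54 ⊆ 110110 [E]
  m56 ⊆ 1-1000,11-000,11100-
  m57 ⊆ -11-01,11100-
  m61 ⊆ -11-01,1--101,1111-1
E = {-010-0, 0-0100, 00011-, 1--101, 1-0011, 101-10, 11-000, 110110}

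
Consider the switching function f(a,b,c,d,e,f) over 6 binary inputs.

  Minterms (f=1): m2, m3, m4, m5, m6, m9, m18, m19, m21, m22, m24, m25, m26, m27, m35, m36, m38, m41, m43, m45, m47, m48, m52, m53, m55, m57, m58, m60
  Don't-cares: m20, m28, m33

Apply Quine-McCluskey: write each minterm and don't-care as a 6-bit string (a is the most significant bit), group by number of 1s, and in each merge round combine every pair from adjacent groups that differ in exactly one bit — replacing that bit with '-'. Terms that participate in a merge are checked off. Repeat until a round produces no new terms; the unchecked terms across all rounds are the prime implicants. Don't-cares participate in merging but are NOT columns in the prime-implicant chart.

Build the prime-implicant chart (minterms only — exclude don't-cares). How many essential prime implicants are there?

8

[col 0] 000010*, 000011*, 000100*, 000101*, 000110*, 001001*, 010010*, 010011*, 010100*, 010101*, 010110*, 011000*, 011001*, 011010*, 011011*, 011100*, 100001*, 100011*, 100100*, 100110*, 101001*, 101011*, 101101*, 101111*, 110000*, 110100*, 110101*, 110111*, 111001*, 111010*, 111100*
[col 1] -00011, -00100*, -00110*, -01001*, -10100*, -10101*, -11001*, -11010, -11100*, 0-0010*, 0-0011*, 0-0100*, 0-0101*, 0-0110*, 0-1001*, 000-10*, 00001-*, 0001-0*, 00010-*, 01-010*, 01-011*, 01-100*, 010-10*, 01001-*, 0101-0*, 01010-*, 011-00, 0110-0*, 0110-1*, 01100-*, 01101-*, 1-0100*, 1-1001*, 10-001*, 10-011*, 1000-1*, 1001-0*, 101-01*, 101-11*, 1010-1*, 1011-1*, 11-100*, 110-00, 1101-1, 11010-*
[col 2] --0100, --1001, -001-0, -1-100, -1010-, 0-0-10, 0-001-, 0-01-0, 0-010-, 01-01-, 0110--, 10-0-1, 101--1
Prime implicants: --0100, --1001, -00011, -001-0, -1-100, -1010-, -11010, 0-0-10, 0-001-, 0-01-0, 0-010-, 01-01-, 011-00, 0110--, 10-0-1, 101--1, 110-00, 1101-1
PI chart (minterm → PIs covering it):
  2 | 0-0-10,0-001-
  3 | -00011,0-001-
  4 | --0100,-001-0,0-01-0,0-010-
  5 | 0-010-  (sole → essential)
  6 | -001-0,0-0-10,0-01-0
  9 | --1001  (sole → essential)
  18 | 0-0-10,0-001-,01-01-
  19 | 0-001-,01-01-
  21 | -1010-,0-010-
  22 | 0-0-10,0-01-0
  24 | 011-00,0110--
  25 | --1001,0110--
  26 | -11010,01-01-,0110--
  27 | 01-01-,0110--
  35 | -00011,10-0-1
  36 | --0100,-001-0
  38 | -001-0  (sole → essential)
  41 | --1001,10-0-1,101--1
  43 | 10-0-1,101--1
  45 | 101--1  (sole → essential)
  47 | 101--1  (sole → essential)
  48 | 110-00  (sole → essential)
  52 | --0100,-1-100,-1010-,110-00
  53 | -1010-,1101-1
  55 | 1101-1  (sole → essential)
  57 | --1001  (sole → essential)
  58 | -11010  (sole → essential)
  60 | -1-100  (sole → essential)
Essential prime implicants: --1001, -001-0, -1-100, -11010, 0-010-, 101--1, 110-00, 1101-1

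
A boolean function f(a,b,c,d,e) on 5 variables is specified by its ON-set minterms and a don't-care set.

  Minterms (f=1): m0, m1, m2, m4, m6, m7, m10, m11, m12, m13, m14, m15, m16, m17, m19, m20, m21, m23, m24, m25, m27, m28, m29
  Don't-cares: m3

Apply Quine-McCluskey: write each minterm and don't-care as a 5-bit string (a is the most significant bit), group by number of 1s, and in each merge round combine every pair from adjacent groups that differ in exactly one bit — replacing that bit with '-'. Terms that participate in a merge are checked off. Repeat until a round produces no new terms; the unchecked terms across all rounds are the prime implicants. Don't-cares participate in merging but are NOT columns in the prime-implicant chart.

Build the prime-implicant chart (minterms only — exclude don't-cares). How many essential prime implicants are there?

2

size-2^0 implicants → 00000(✓)  00001(✓)  00010(✓)  00011(✓)  00100(✓)  00110(✓)  00111(✓)  01010(✓)  01011(✓)  01100(✓)  01101(✓)  01110(✓)  01111(✓)  10000(✓)  10001(✓)  10011(✓)  10100(✓)  10101(✓)  10111(✓)  11000(✓)  11001(✓)  11011(✓)  11100(✓)  11101(✓)
size-2^1 implicants → -0000(✓)  -0001(✓)  -0011(✓)  -0100(✓)  -0111(✓)  -1011(✓)  -1100(✓)  -1101(✓)  0-010(✓)  0-011(✓)  0-100(✓)  0-110(✓)  0-111(✓)  00-00(✓)  00-10(✓)  00-11(✓)  000-0(✓)  000-1(✓)  0000-(✓)  0001-(✓)  001-0(✓)  0011-(✓)  01-10(✓)  01-11(✓)  0101-(✓)  011-0(✓)  011-1(✓)  0110-(✓)  0111-(✓)  1-000(✓)  1-001(✓)  1-011(✓)  1-100(✓)  1-101(✓)  10-00(✓)  10-01(✓)  10-11(✓)  100-1(✓)  1000-(✓)  101-1(✓)  1010-(✓)  11-00(✓)  11-01(✓)  110-1(✓)  1100-(✓)  1110-(✓)
size-2^2 implicants → --011  --100  -0-00  -0-11  -00-1  -000-  -110-  0--10(✓)  0--11(✓)  0-01-(✓)  0-1-0  0-11-(✓)  00--0  00-1-(✓)  000--  01-1-(✓)  011--  1--00(✓)  1--01(✓)  1-0-1  1-00-(✓)  1-10-(✓)  10--1  10-0-(✓)  11-0-(✓)
size-2^3 implicants → 0--1-  1--0-
Unchecked terms (primes): --011, --100, -0-00, -0-11, -00-1, -000-, -110-, 0--1-, 0-1-0, 00--0, 000--, 011--, 1--0-, 1-0-1, 10--1
Minterm coverage:
  m0 ⊆ -0-00,-000-,00--0,000--
  m1 ⊆ -00-1,-000-,000--
  m2 ⊆ 0--1-,00--0,000--
  m4 ⊆ --100,-0-00,0-1-0,00--0
  m6 ⊆ 0--1-,0-1-0,00--0
  m7 ⊆ -0-11,0--1-
  m10 ⊆ 0--1- [E]
  m11 ⊆ --011,0--1-
  m12 ⊆ --100,-110-,0-1-0,011--
  m13 ⊆ -110-,011--
  m14 ⊆ 0--1-,0-1-0,011--
  m15 ⊆ 0--1-,011--
  m16 ⊆ -0-00,-000-,1--0-
  m17 ⊆ -00-1,-000-,1--0-,1-0-1,10--1
  m19 ⊆ --011,-0-11,-00-1,1-0-1,10--1
  m20 ⊆ --100,-0-00,1--0-
  m21 ⊆ 1--0-,10--1
  m23 ⊆ -0-11,10--1
  m24 ⊆ 1--0- [E]
  m25 ⊆ 1--0-,1-0-1
  m27 ⊆ --011,1-0-1
  m28 ⊆ --100,-110-,1--0-
  m29 ⊆ -110-,1--0-
E = {0--1-, 1--0-}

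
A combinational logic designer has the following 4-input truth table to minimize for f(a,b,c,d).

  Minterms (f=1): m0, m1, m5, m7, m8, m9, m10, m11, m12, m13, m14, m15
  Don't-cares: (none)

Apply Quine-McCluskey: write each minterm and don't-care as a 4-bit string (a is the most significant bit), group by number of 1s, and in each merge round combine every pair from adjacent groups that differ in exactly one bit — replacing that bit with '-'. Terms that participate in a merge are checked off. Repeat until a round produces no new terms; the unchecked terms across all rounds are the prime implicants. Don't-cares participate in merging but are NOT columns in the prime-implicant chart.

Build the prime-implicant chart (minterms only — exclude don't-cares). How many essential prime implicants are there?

3

size-2^0 implicants → 0000(✓)  0001(✓)  0101(✓)  0111(✓)  1000(✓)  1001(✓)  1010(✓)  1011(✓)  1100(✓)  1101(✓)  1110(✓)  1111(✓)
size-2^1 implicants → -000(✓)  -001(✓)  -101(✓)  -111(✓)  0-01(✓)  000-(✓)  01-1(✓)  1-00(✓)  1-01(✓)  1-10(✓)  1-11(✓)  10-0(✓)  10-1(✓)  100-(✓)  101-(✓)  11-0(✓)  11-1(✓)  110-(✓)  111-(✓)
size-2^2 implicants → --01  -00-  -1-1  1--0(✓)  1--1(✓)  1-0-(✓)  1-1-(✓)  10--(✓)  11--(✓)
size-2^3 implicants → 1---
Unchecked terms (primes): --01, -00-, -1-1, 1---
Minterm coverage:
  m0 ⊆ -00- [E]
  m1 ⊆ --01,-00-
  m5 ⊆ --01,-1-1
  m7 ⊆ -1-1 [E]
  m8 ⊆ -00-,1---
  m9 ⊆ --01,-00-,1---
  m10 ⊆ 1--- [E]
  m11 ⊆ 1--- [E]
  m12 ⊆ 1--- [E]
  m13 ⊆ --01,-1-1,1---
  m14 ⊆ 1--- [E]
  m15 ⊆ -1-1,1---
E = {-00-, -1-1, 1---}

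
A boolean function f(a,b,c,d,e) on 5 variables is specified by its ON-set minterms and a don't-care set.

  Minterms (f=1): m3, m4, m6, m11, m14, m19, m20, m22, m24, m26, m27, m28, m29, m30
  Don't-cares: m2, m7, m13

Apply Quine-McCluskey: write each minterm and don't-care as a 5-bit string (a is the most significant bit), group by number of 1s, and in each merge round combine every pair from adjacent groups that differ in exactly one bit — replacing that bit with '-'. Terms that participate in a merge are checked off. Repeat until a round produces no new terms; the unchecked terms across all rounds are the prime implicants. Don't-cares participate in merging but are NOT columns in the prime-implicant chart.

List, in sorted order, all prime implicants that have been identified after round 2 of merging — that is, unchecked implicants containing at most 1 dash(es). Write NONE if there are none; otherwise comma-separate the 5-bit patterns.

-1101, 1101-, 1110-

Round 0: 00010✓ 00011✓ 00100✓ 00110✓ 00111✓ 01011✓ 01101✓ 01110✓ 10011✓ 10100✓ 10110✓ 11000✓ 11010✓ 11011✓ 11100✓ 11101✓ 11110✓
Round 1: -0011✓ -0100✓ -0110✓ -1011✓ -1101 -1110✓ 0-011✓ 0-110✓ 00-10✓ 00-11✓ 0001-✓ 001-0✓ 0011-✓ 1-011✓ 1-100✓ 1-110✓ 101-0✓ 11-00✓ 11-10✓ 110-0✓ 1101- 111-0✓ 1110-
Round 2: --011 --110 -01-0 00-1- 1-1-0 11--0
PIs = {--011, --110, -01-0, -1101, 00-1-, 1-1-0, 11--0, 1101-, 1110-}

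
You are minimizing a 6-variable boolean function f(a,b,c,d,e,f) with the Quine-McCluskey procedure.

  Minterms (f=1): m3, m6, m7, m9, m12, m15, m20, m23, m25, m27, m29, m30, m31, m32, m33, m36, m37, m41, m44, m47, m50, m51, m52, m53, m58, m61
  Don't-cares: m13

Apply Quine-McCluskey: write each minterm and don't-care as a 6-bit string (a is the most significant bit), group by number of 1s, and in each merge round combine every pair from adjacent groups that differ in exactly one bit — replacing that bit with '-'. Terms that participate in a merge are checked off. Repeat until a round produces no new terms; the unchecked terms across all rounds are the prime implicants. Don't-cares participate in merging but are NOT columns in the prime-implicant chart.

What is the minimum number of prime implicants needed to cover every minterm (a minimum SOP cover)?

13

Round 0: 000011✓ 000110✓ 000111✓ 001001✓ 001100✓ 001101✓ 001111✓ 010100✓ 010111✓ 011001✓ 011011✓ 011101✓ 011110✓ 011111✓ 100000✓ 100001✓ 100100✓ 100101✓ 101001✓ 101100✓ 101111✓ 110010✓ 110011✓ 110100✓ 110101✓ 111010✓ 111101✓
Round 1: -01001 -01100 -01111 -10100 -11101 0-0111✓ 0-1001✓ 0-1101✓ 0-1111✓ 00-111✓ 000-11 00011- 001-01✓ 0011-1✓ 00110- 01-111✓ 011-01✓ 011-11✓ 0110-1✓ 0111-1✓ 01111- 1-0100✓ 1-0101✓ 10-001 10-100 100-00✓ 100-01✓ 10000-✓ 10010-✓ 11-010 11-101 11001- 11010-✓
Round 2: 0--111 0-1-01 0-11-1 011--1 1-010- 100-0-
PIs = {-01001, -01100, -01111, -10100, -11101, 0--111, 0-1-01, 0-11-1, 000-11, 00011-, 00110-, 011--1, 01111-, 1-010-, 10-001, 10-100, 100-0-, 11-010, 11-101, 11001-}
Coverage chart:
  m3: 000-11 ←essential
  m6: 00011- ←essential
  m7: 0--111,000-11,00011-
  m9: -01001,0-1-01
  m12: -01100,00110-
  m15: -01111,0--111,0-11-1
  m20: -10100 ←essential
  m23: 0--111 ←essential
  m25: 0-1-01,011--1
  m27: 011--1 ←essential
  m29: -11101,0-1-01,0-11-1,011--1
  m30: 01111- ←essential
  m31: 0--111,0-11-1,011--1,01111-
  m32: 100-0- ←essential
  m33: 10-001,100-0-
  m36: 1-010-,10-100,100-0-
  m37: 1-010-,100-0-
  m41: -01001,10-001
  m44: -01100,10-100
  m47: -01111 ←essential
  m50: 11-010,11001-
  m51: 11001- ←essential
  m52: -10100,1-010-
  m53: 1-010-,11-101
  m58: 11-010 ←essential
  m61: -11101,11-101
Essential: -01111, -10100, 0--111, 000-11, 00011-, 011--1, 01111-, 100-0-, 11-010, 11001-
Petrick residual → -01001, -01100, 11-101
Min cover (13 terms): b'cd'e'f + b'cde'f' + b'cdef + bc'de'f' + a'def + a'b'c'ef + a'b'c'de + a'bcf + a'bcde + ab'c'e' + abd'ef' + abde'f + abc'd'e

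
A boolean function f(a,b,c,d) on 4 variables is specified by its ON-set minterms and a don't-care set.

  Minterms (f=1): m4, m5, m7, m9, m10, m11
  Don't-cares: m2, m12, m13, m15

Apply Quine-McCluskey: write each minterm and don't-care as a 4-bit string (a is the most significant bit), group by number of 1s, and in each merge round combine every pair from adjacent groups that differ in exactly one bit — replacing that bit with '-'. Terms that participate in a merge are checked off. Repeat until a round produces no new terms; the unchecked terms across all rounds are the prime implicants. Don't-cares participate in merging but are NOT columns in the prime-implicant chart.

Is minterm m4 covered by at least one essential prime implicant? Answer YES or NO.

Round 0: 0010✓ 0100✓ 0101✓ 0111✓ 1001✓ 1010✓ 1011✓ 1100✓ 1101✓ 1111✓
Round 1: -010 -100✓ -101✓ -111✓ 01-1✓ 010-✓ 1-01✓ 1-11✓ 10-1✓ 101- 11-1✓ 110-✓
Round 2: -1-1 -10- 1--1
PIs = {-010, -1-1, -10-, 1--1, 101-}
Coverage chart:
  m4: -10- ←essential
  m5: -1-1,-10-
  m7: -1-1 ←essential
  m9: 1--1 ←essential
  m10: -010,101-
  m11: 1--1,101-
Essential: -1-1, -10-, 1--1

YES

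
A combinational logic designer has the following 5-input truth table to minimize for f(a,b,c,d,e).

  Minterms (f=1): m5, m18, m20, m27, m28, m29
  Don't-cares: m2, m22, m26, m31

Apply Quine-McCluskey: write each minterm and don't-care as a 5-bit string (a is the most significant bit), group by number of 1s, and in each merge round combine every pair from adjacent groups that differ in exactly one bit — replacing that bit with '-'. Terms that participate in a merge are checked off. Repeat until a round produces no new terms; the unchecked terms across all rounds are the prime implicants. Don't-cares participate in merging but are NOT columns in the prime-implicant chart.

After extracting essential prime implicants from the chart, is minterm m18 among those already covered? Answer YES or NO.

Round 0: 00010✓ 00101 10010✓ 10100✓ 10110✓ 11010✓ 11011✓ 11100✓ 11101✓ 11111✓
Round 1: -0010 1-010 1-100 10-10 101-0 11-11 1101- 111-1 1110-
PIs = {-0010, 00101, 1-010, 1-100, 10-10, 101-0, 11-11, 1101-, 111-1, 1110-}
Coverage chart:
  m5: 00101 ←essential
  m18: -0010,1-010,10-10
  m20: 1-100,101-0
  m27: 11-11,1101-
  m28: 1-100,1110-
  m29: 111-1,1110-
Essential: 00101

NO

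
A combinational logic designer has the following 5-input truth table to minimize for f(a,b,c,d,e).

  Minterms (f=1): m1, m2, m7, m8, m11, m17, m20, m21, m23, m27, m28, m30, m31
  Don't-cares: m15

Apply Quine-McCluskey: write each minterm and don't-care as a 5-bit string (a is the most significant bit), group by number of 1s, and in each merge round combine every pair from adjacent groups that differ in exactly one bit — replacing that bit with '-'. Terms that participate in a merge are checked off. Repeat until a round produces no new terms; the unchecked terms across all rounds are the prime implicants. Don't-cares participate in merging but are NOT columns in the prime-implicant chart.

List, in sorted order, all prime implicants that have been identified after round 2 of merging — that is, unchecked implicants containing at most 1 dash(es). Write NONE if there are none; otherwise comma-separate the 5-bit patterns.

Round 0: 00001✓ 00010 00111✓ 01000 01011✓ 01111✓ 10001✓ 10100✓ 10101✓ 10111✓ 11011✓ 11100✓ 11110✓ 11111✓
Round 1: -0001 -0111✓ -1011✓ -1111✓ 0-111✓ 01-11✓ 1-100 1-111✓ 10-01 101-1 1010- 11-11✓ 111-0 1111-
Round 2: --111 -1-11
PIs = {--111, -0001, -1-11, 00010, 01000, 1-100, 10-01, 101-1, 1010-, 111-0, 1111-}

-0001, 00010, 01000, 1-100, 10-01, 101-1, 1010-, 111-0, 1111-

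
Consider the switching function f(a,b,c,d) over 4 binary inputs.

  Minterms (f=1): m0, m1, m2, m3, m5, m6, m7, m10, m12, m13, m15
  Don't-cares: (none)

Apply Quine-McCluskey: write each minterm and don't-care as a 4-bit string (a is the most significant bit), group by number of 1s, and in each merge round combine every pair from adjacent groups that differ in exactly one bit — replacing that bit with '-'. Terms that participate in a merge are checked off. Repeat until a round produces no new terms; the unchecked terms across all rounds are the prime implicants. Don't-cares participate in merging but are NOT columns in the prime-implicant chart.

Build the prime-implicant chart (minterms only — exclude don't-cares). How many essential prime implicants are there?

[col 0] 0000*, 0001*, 0010*, 0011*, 0101*, 0110*, 0111*, 1010*, 1100*, 1101*, 1111*
[col 1] -010, -101*, -111*, 0-01*, 0-10*, 0-11*, 00-0*, 00-1*, 000-*, 001-*, 01-1*, 011-*, 11-1*, 110-
[col 2] -1-1, 0--1, 0-1-, 00--
Prime implicants: -010, -1-1, 0--1, 0-1-, 00--, 110-
PI chart (minterm → PIs covering it):
  0 | 00--  (sole → essential)
  1 | 0--1,00--
  2 | -010,0-1-,00--
  3 | 0--1,0-1-,00--
  5 | -1-1,0--1
  6 | 0-1-  (sole → essential)
  7 | -1-1,0--1,0-1-
  10 | -010  (sole → essential)
  12 | 110-  (sole → essential)
  13 | -1-1,110-
  15 | -1-1  (sole → essential)
Essential prime implicants: -010, -1-1, 0-1-, 00--, 110-

5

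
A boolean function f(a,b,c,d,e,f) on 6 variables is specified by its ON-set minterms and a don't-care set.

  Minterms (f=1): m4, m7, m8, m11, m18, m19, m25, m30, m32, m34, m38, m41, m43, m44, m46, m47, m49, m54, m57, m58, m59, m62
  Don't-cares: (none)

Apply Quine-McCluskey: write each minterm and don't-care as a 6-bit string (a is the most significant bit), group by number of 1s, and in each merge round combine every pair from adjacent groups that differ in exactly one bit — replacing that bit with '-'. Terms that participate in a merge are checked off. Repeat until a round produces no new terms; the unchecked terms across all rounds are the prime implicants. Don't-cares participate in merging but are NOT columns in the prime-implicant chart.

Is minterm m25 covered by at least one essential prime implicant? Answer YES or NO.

YES

[col 0] 000100, 000111, 001000, 001011*, 010010*, 010011*, 011001*, 011110*, 100000*, 100010*, 100110*, 101001*, 101011*, 101100*, 101110*, 101111*, 110001*, 110110*, 111001*, 111010*, 111011*, 111110*
[col 1] -01011, -11001, -11110, 01001-, 1-0110*, 1-1001*, 1-1011*, 1-1110*, 10-110*, 100-10, 1000-0, 101-11, 1010-1*, 1011-0, 10111-, 11-001, 11-110*, 111-10, 1110-1*, 11101-
[col 2] 1--110, 1-10-1
Prime implicants: -01011, -11001, -11110, 000100, 000111, 001000, 01001-, 1--110, 1-10-1, 100-10, 1000-0, 101-11, 1011-0, 10111-, 11-001, 111-10, 11101-
PI chart (minterm → PIs covering it):
  4 | 000100  (sole → essential)
  7 | 000111  (sole → essential)
  8 | 001000  (sole → essential)
  11 | -01011  (sole → essential)
  18 | 01001-  (sole → essential)
  19 | 01001-  (sole → essential)
  25 | -11001  (sole → essential)
  30 | -11110  (sole → essential)
  32 | 1000-0  (sole → essential)
  34 | 100-10,1000-0
  38 | 1--110,100-10
  41 | 1-10-1  (sole → essential)
  43 | -01011,1-10-1,101-11
  44 | 1011-0  (sole → essential)
  46 | 1--110,1011-0,10111-
  47 | 101-11,10111-
  49 | 11-001  (sole → essential)
  54 | 1--110  (sole → essential)
  57 | -11001,1-10-1,11-001
  58 | 111-10,11101-
  59 | 1-10-1,11101-
  62 | -11110,1--110,111-10
Essential prime implicants: -01011, -11001, -11110, 000100, 000111, 001000, 01001-, 1--110, 1-10-1, 1000-0, 1011-0, 11-001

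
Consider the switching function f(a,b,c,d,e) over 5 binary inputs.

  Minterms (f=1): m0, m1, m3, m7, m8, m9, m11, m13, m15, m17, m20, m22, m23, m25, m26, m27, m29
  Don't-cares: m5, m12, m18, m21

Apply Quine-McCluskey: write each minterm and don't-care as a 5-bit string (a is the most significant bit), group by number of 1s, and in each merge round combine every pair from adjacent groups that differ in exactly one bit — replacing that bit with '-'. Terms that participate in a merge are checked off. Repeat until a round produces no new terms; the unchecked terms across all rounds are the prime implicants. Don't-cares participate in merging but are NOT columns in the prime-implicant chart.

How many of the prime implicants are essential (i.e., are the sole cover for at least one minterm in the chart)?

4

Round 0: 00000✓ 00001✓ 00011✓ 00101✓ 00111✓ 01000✓ 01001✓ 01011✓ 01100✓ 01101✓ 01111✓ 10001✓ 10010✓ 10100✓ 10101✓ 10110✓ 10111✓ 11001✓ 11010✓ 11011✓ 11101✓
Round 1: -0001✓ -0101✓ -0111✓ -1001✓ -1011✓ -1101✓ 0-000✓ 0-001✓ 0-011✓ 0-101✓ 0-111✓ 00-01✓ 00-11✓ 000-1✓ 0000-✓ 001-1✓ 01-00✓ 01-01✓ 01-11✓ 010-1✓ 0100-✓ 011-1✓ 0110-✓ 1-001✓ 1-010 1-101✓ 10-01✓ 10-10 101-0✓ 101-1✓ 1010-✓ 1011-✓ 11-01✓ 110-1✓ 1101-
Round 2: --001✓ --101✓ -0-01✓ -01-1 -1-01✓ -10-1 0--01✓ 0--11✓ 0-0-1✓ 0-00- 0-1-1✓ 00--1✓ 01--1✓ 01-0- 1--01✓ 101--
Round 3: ---01 0---1
PIs = {---01, -01-1, -10-1, 0---1, 0-00-, 01-0-, 1-010, 10-10, 101--, 1101-}
Coverage chart:
  m0: 0-00- ←essential
  m1: ---01,0---1,0-00-
  m3: 0---1 ←essential
  m7: -01-1,0---1
  m8: 0-00-,01-0-
  m9: ---01,-10-1,0---1,0-00-,01-0-
  m11: -10-1,0---1
  m13: ---01,0---1,01-0-
  m15: 0---1 ←essential
  m17: ---01 ←essential
  m20: 101-- ←essential
  m22: 10-10,101--
  m23: -01-1,101--
  m25: ---01,-10-1
  m26: 1-010,1101-
  m27: -10-1,1101-
  m29: ---01 ←essential
Essential: ---01, 0---1, 0-00-, 101--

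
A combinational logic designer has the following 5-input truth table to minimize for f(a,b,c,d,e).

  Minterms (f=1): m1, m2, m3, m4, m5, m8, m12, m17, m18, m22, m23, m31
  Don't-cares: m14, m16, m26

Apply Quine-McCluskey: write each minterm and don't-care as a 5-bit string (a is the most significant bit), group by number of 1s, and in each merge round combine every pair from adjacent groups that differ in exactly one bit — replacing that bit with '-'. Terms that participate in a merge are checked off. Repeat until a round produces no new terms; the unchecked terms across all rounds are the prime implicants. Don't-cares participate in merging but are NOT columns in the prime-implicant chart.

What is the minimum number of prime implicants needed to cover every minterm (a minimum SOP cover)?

size-2^0 implicants → 00001(✓)  00010(✓)  00011(✓)  00100(✓)  00101(✓)  01000(✓)  01100(✓)  01110(✓)  10000(✓)  10001(✓)  10010(✓)  10110(✓)  10111(✓)  11010(✓)  11111(✓)
size-2^1 implicants → -0001  -0010  0-100  00-01  000-1  0001-  0010-  01-00  011-0  1-010  1-111  10-10  100-0  1000-  1011-
Unchecked terms (primes): -0001, -0010, 0-100, 00-01, 000-1, 0001-, 0010-, 01-00, 011-0, 1-010, 1-111, 10-10, 100-0, 1000-, 1011-
Minterm coverage:
  m1 ⊆ -0001,00-01,000-1
  m2 ⊆ -0010,0001-
  m3 ⊆ 000-1,0001-
  m4 ⊆ 0-100,0010-
  m5 ⊆ 00-01,0010-
  m8 ⊆ 01-00 [E]
  m12 ⊆ 0-100,01-00,011-0
  m17 ⊆ -0001,1000-
  m18 ⊆ -0010,1-010,10-10,100-0
  m22 ⊆ 10-10,1011-
  m23 ⊆ 1-111,1011-
  m31 ⊆ 1-111 [E]
E = {01-00, 1-111}
Petrick residual → -0001, 0001-, 0010-, 10-10
Cover = b'c'd'e + a'b'c'd + a'b'cd' + a'bd'e' + acde + ab'de'  |cover|=6

6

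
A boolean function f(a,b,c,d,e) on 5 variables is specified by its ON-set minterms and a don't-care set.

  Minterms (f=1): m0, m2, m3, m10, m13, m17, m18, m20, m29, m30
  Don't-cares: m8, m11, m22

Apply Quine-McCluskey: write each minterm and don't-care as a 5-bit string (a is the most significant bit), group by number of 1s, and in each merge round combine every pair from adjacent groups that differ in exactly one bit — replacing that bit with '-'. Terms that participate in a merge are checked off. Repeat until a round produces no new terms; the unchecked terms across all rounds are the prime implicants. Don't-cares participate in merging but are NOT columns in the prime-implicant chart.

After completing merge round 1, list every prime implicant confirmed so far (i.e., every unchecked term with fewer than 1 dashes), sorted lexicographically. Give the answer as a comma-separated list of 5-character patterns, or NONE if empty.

size-2^0 implicants → 00000(✓)  00010(✓)  00011(✓)  01000(✓)  01010(✓)  01011(✓)  01101(✓)  10001  10010(✓)  10100(✓)  10110(✓)  11101(✓)  11110(✓)
size-2^1 implicants → -0010  -1101  0-000(✓)  0-010(✓)  0-011(✓)  000-0(✓)  0001-(✓)  010-0(✓)  0101-(✓)  1-110  10-10  101-0
size-2^2 implicants → 0-0-0  0-01-
Unchecked terms (primes): -0010, -1101, 0-0-0, 0-01-, 1-110, 10-10, 10001, 101-0

10001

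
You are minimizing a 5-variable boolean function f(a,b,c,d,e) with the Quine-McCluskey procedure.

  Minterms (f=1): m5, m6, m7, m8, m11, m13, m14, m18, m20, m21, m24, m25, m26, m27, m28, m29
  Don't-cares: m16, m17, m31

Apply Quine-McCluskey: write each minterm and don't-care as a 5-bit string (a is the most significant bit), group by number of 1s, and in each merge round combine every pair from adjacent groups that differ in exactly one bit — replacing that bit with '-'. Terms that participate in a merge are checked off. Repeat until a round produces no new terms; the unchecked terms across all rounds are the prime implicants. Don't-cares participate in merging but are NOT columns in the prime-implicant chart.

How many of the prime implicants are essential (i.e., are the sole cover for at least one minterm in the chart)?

6

Round 0: 00101✓ 00110✓ 00111✓ 01000✓ 01011✓ 01101✓ 01110✓ 10000✓ 10001✓ 10010✓ 10100✓ 10101✓ 11000✓ 11001✓ 11010✓ 11011✓ 11100✓ 11101✓ 11111✓
Round 1: -0101✓ -1000 -1011 -1101✓ 0-101✓ 0-110 001-1 0011- 1-000✓ 1-001✓ 1-010✓ 1-100✓ 1-101✓ 10-00✓ 10-01✓ 100-0✓ 1000-✓ 1010-✓ 11-00✓ 11-01✓ 11-11✓ 110-0✓ 110-1✓ 1100-✓ 1101-✓ 111-1✓ 1110-✓
Round 2: --101 1--00✓ 1--01✓ 1-0-0 1-00-✓ 1-10-✓ 10-0-✓ 11--1 11-0-✓ 110--
Round 3: 1--0-
PIs = {--101, -1000, -1011, 0-110, 001-1, 0011-, 1--0-, 1-0-0, 11--1, 110--}
Coverage chart:
  m5: --101,001-1
  m6: 0-110,0011-
  m7: 001-1,0011-
  m8: -1000 ←essential
  m11: -1011 ←essential
  m13: --101 ←essential
  m14: 0-110 ←essential
  m18: 1-0-0 ←essential
  m20: 1--0- ←essential
  m21: --101,1--0-
  m24: -1000,1--0-,1-0-0,110--
  m25: 1--0-,11--1,110--
  m26: 1-0-0,110--
  m27: -1011,11--1,110--
  m28: 1--0- ←essential
  m29: --101,1--0-,11--1
Essential: --101, -1000, -1011, 0-110, 1--0-, 1-0-0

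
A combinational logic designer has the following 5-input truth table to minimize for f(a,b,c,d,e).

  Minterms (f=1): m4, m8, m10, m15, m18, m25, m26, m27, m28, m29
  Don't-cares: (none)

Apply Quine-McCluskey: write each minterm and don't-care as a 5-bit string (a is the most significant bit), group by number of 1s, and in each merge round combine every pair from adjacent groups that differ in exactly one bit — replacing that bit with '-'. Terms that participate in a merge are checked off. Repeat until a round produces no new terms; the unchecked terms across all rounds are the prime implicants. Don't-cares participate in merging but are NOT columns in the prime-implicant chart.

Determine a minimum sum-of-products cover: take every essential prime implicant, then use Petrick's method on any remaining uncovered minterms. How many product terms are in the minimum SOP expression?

size-2^0 implicants → 00100  01000(✓)  01010(✓)  01111  10010(✓)  11001(✓)  11010(✓)  11011(✓)  11100(✓)  11101(✓)
size-2^1 implicants → -1010  010-0  1-010  11-01  110-1  1101-  1110-
Unchecked terms (primes): -1010, 00100, 010-0, 01111, 1-010, 11-01, 110-1, 1101-, 1110-
Minterm coverage:
  m4 ⊆ 00100 [E]
  m8 ⊆ 010-0 [E]
  m10 ⊆ -1010,010-0
  m15 ⊆ 01111 [E]
  m18 ⊆ 1-010 [E]
  m25 ⊆ 11-01,110-1
  m26 ⊆ -1010,1-010,1101-
  m27 ⊆ 110-1,1101-
  m28 ⊆ 1110- [E]
  m29 ⊆ 11-01,1110-
E = {00100, 010-0, 01111, 1-010, 1110-}
Petrick residual → 110-1
Cover = a'b'cd'e' + a'bc'e' + a'bcde + ac'de' + abc'e + abcd'  |cover|=6

6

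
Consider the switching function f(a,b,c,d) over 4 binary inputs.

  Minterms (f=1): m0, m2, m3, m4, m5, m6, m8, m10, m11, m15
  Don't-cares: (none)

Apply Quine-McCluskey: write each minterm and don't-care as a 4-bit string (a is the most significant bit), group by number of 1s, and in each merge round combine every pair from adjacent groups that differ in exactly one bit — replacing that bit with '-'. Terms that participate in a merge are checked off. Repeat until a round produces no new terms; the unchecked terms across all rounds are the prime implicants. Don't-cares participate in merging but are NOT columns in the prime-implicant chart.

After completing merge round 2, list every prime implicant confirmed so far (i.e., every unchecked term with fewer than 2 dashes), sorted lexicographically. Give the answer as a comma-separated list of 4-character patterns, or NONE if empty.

010-, 1-11

[col 0] 0000*, 0010*, 0011*, 0100*, 0101*, 0110*, 1000*, 1010*, 1011*, 1111*
[col 1] -000*, -010*, -011*, 0-00*, 0-10*, 00-0*, 001-*, 01-0*, 010-, 1-11, 10-0*, 101-*
[col 2] -0-0, -01-, 0--0
Prime implicants: -0-0, -01-, 0--0, 010-, 1-11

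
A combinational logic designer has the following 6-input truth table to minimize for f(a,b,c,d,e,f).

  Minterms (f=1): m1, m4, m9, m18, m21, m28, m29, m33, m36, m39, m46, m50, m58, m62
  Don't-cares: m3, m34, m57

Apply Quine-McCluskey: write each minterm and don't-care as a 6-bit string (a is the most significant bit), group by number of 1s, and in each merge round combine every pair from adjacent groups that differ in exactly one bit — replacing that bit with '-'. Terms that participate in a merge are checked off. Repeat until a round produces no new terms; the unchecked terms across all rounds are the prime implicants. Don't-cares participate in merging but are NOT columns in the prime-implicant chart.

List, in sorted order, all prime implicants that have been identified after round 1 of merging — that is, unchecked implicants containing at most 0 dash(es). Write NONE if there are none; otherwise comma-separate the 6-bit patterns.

[col 0] 000001*, 000011*, 000100*, 001001*, 010010*, 010101*, 011100*, 011101*, 100001*, 100010*, 100100*, 100111, 101110*, 110010*, 111001, 111010*, 111110*
[col 1] -00001, -00100, -10010, 00-001, 0000-1, 01-101, 01110-, 1-0010, 1-1110, 11-010, 111-10
Prime implicants: -00001, -00100, -10010, 00-001, 0000-1, 01-101, 01110-, 1-0010, 1-1110, 100111, 11-010, 111-10, 111001

100111, 111001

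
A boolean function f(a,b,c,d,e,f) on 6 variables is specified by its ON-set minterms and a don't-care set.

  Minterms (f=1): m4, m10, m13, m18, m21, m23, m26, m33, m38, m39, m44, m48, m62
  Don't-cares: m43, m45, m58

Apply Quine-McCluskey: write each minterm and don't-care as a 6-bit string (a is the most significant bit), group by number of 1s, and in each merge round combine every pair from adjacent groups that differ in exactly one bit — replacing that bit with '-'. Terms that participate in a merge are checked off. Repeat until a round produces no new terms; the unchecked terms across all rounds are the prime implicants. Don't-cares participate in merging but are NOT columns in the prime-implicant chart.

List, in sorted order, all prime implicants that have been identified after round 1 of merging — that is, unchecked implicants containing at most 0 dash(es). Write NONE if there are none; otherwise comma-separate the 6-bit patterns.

size-2^0 implicants → 000100  001010(✓)  001101(✓)  010010(✓)  010101(✓)  010111(✓)  011010(✓)  100001  100110(✓)  100111(✓)  101011  101100(✓)  101101(✓)  110000  111010(✓)  111110(✓)
size-2^1 implicants → -01101  -11010  0-1010  01-010  0101-1  10011-  10110-  111-10
Unchecked terms (primes): -01101, -11010, 0-1010, 000100, 01-010, 0101-1, 100001, 10011-, 101011, 10110-, 110000, 111-10

000100, 100001, 101011, 110000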